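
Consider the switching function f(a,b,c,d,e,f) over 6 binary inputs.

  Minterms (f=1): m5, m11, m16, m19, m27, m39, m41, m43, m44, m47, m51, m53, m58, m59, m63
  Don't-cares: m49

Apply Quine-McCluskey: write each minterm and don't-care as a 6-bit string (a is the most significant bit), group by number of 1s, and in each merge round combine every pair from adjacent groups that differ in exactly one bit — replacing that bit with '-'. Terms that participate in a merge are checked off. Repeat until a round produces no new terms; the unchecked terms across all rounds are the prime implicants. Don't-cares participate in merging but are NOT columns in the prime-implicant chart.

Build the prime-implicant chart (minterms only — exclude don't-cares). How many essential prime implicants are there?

[col 0] 000101, 001011*, 010000, 010011*, 011011*, 100111*, 101001*, 101011*, 101100, 101111*, 110001*, 110011*, 110101*, 111010*, 111011*, 111111*
[col 1] -01011*, -10011*, -11011*, 0-1011*, 01-011*, 1-1011*, 1-1111*, 10-111, 101-11*, 1010-1, 11-011*, 110-01, 1100-1, 111-11*, 11101-
[col 2] --1011, -1-011, 1-1-11
Prime implicants: --1011, -1-011, 000101, 010000, 1-1-11, 10-111, 1010-1, 101100, 110-01, 1100-1, 11101-
PI chart (minterm → PIs covering it):
  5 | 000101  (sole → essential)
  11 | --1011  (sole → essential)
  16 | 010000  (sole → essential)
  19 | -1-011  (sole → essential)
  27 | --1011,-1-011
  39 | 10-111  (sole → essential)
  41 | 1010-1  (sole → essential)
  43 | --1011,1-1-11,1010-1
  44 | 101100  (sole → essential)
  47 | 1-1-11,10-111
  51 | -1-011,1100-1
  53 | 110-01  (sole → essential)
  58 | 11101-  (sole → essential)
  59 | --1011,-1-011,1-1-11,11101-
  63 | 1-1-11  (sole → essential)
Essential prime implicants: --1011, -1-011, 000101, 010000, 1-1-11, 10-111, 1010-1, 101100, 110-01, 11101-

10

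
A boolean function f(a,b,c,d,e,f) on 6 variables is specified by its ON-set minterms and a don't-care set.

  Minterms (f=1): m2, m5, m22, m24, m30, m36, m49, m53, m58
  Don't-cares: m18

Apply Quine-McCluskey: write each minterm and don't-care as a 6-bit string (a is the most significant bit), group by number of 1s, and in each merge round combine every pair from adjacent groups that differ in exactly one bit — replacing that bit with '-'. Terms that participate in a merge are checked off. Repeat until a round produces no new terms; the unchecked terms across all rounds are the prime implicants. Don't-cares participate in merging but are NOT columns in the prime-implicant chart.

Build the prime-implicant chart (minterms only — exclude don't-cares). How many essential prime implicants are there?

7

Round 0: 000010✓ 000101 010010✓ 010110✓ 011000 011110✓ 100100 110001✓ 110101✓ 111010
Round 1: 0-0010 01-110 010-10 110-01
PIs = {0-0010, 000101, 01-110, 010-10, 011000, 100100, 110-01, 111010}
Coverage chart:
  m2: 0-0010 ←essential
  m5: 000101 ←essential
  m22: 01-110,010-10
  m24: 011000 ←essential
  m30: 01-110 ←essential
  m36: 100100 ←essential
  m49: 110-01 ←essential
  m53: 110-01 ←essential
  m58: 111010 ←essential
Essential: 0-0010, 000101, 01-110, 011000, 100100, 110-01, 111010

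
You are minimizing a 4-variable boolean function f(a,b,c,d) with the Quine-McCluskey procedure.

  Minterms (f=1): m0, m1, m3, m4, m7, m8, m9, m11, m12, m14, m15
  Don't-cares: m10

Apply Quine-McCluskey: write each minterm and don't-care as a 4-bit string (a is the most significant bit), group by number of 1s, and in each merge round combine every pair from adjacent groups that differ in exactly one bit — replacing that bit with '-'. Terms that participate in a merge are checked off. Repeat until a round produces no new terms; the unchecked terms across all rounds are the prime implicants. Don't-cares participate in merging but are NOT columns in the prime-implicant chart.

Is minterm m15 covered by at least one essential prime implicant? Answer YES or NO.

size-2^0 implicants → 0000(✓)  0001(✓)  0011(✓)  0100(✓)  0111(✓)  1000(✓)  1001(✓)  1010(✓)  1011(✓)  1100(✓)  1110(✓)  1111(✓)
size-2^1 implicants → -000(✓)  -001(✓)  -011(✓)  -100(✓)  -111(✓)  0-00(✓)  0-11(✓)  00-1(✓)  000-(✓)  1-00(✓)  1-10(✓)  1-11(✓)  10-0(✓)  10-1(✓)  100-(✓)  101-(✓)  11-0(✓)  111-(✓)
size-2^2 implicants → --00  --11  -0-1  -00-  1--0  1-1-  10--
Unchecked terms (primes): --00, --11, -0-1, -00-, 1--0, 1-1-, 10--
Minterm coverage:
  m0 ⊆ --00,-00-
  m1 ⊆ -0-1,-00-
  m3 ⊆ --11,-0-1
  m4 ⊆ --00 [E]
  m7 ⊆ --11 [E]
  m8 ⊆ --00,-00-,1--0,10--
  m9 ⊆ -0-1,-00-,10--
  m11 ⊆ --11,-0-1,1-1-,10--
  m12 ⊆ --00,1--0
  m14 ⊆ 1--0,1-1-
  m15 ⊆ --11,1-1-
E = {--00, --11}

YES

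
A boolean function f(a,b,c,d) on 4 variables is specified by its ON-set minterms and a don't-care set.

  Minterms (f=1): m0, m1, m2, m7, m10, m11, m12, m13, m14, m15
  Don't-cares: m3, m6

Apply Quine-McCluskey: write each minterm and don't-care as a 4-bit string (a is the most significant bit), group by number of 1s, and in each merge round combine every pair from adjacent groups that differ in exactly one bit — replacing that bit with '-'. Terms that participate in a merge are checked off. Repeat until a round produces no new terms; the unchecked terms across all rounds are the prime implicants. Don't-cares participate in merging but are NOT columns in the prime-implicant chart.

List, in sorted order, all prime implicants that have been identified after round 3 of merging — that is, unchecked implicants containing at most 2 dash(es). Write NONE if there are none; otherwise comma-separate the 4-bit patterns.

Round 0: 0000✓ 0001✓ 0010✓ 0011✓ 0110✓ 0111✓ 1010✓ 1011✓ 1100✓ 1101✓ 1110✓ 1111✓
Round 1: -010✓ -011✓ -110✓ -111✓ 0-10✓ 0-11✓ 00-0✓ 00-1✓ 000-✓ 001-✓ 011-✓ 1-10✓ 1-11✓ 101-✓ 11-0✓ 11-1✓ 110-✓ 111-✓
Round 2: --10✓ --11✓ -01-✓ -11-✓ 0-1-✓ 00-- 1-1-✓ 11--
Round 3: --1-
PIs = {--1-, 00--, 11--}

00--, 11--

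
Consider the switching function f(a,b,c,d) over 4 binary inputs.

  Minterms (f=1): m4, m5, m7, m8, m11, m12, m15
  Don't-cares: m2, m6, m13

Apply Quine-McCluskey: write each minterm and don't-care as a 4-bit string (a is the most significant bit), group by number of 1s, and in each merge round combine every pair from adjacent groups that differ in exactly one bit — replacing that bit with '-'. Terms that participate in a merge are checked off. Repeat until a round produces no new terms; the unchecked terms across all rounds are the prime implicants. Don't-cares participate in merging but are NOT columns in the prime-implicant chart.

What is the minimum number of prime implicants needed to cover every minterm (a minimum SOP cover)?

3

size-2^0 implicants → 0010(✓)  0100(✓)  0101(✓)  0110(✓)  0111(✓)  1000(✓)  1011(✓)  1100(✓)  1101(✓)  1111(✓)
size-2^1 implicants → -100(✓)  -101(✓)  -111(✓)  0-10  01-0(✓)  01-1(✓)  010-(✓)  011-(✓)  1-00  1-11  11-1(✓)  110-(✓)
size-2^2 implicants → -1-1  -10-  01--
Unchecked terms (primes): -1-1, -10-, 0-10, 01--, 1-00, 1-11
Minterm coverage:
  m4 ⊆ -10-,01--
  m5 ⊆ -1-1,-10-,01--
  m7 ⊆ -1-1,01--
  m8 ⊆ 1-00 [E]
  m11 ⊆ 1-11 [E]
  m12 ⊆ -10-,1-00
  m15 ⊆ -1-1,1-11
E = {1-00, 1-11}
Petrick residual → 01--
Cover = a'b + ac'd' + acd  |cover|=3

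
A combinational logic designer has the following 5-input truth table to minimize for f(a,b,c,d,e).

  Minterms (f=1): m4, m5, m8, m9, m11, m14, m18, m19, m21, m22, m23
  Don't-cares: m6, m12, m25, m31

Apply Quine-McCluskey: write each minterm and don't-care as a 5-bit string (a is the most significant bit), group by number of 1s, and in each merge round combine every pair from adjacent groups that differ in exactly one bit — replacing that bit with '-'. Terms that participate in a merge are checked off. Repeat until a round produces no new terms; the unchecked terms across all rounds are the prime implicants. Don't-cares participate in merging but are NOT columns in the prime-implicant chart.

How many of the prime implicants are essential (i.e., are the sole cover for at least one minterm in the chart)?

[col 0] 00100*, 00101*, 00110*, 01000*, 01001*, 01011*, 01100*, 01110*, 10010*, 10011*, 10101*, 10110*, 10111*, 11001*, 11111*
[col 1] -0101, -0110, -1001, 0-100*, 0-110*, 001-0*, 0010-, 01-00, 010-1, 0100-, 011-0*, 1-111, 10-10*, 10-11*, 1001-*, 101-1, 1011-*
[col 2] 0-1-0, 10-1-
Prime implicants: -0101, -0110, -1001, 0-1-0, 0010-, 01-00, 010-1, 0100-, 1-111, 10-1-, 101-1
PI chart (minterm → PIs covering it):
  4 | 0-1-0,0010-
  5 | -0101,0010-
  8 | 01-00,0100-
  9 | -1001,010-1,0100-
  11 | 010-1  (sole → essential)
  14 | 0-1-0  (sole → essential)
  18 | 10-1-  (sole → essential)
  19 | 10-1-  (sole → essential)
  21 | -0101,101-1
  22 | -0110,10-1-
  23 | 1-111,10-1-,101-1
Essential prime implicants: 0-1-0, 010-1, 10-1-

3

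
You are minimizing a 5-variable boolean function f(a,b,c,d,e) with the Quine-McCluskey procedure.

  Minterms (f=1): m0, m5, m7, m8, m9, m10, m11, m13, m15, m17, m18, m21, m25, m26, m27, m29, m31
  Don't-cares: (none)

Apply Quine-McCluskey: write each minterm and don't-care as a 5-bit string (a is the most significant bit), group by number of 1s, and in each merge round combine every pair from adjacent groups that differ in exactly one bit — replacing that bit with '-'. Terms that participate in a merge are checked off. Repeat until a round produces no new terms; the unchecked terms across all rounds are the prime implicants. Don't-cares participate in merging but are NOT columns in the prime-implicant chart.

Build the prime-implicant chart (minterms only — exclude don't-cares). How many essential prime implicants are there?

5

size-2^0 implicants → 00000(✓)  00101(✓)  00111(✓)  01000(✓)  01001(✓)  01010(✓)  01011(✓)  01101(✓)  01111(✓)  10001(✓)  10010(✓)  10101(✓)  11001(✓)  11010(✓)  11011(✓)  11101(✓)  11111(✓)
size-2^1 implicants → -0101(✓)  -1001(✓)  -1010(✓)  -1011(✓)  -1101(✓)  -1111(✓)  0-000  0-101(✓)  0-111(✓)  001-1(✓)  01-01(✓)  01-11(✓)  010-0(✓)  010-1(✓)  0100-(✓)  0101-(✓)  011-1(✓)  1-001(✓)  1-010  1-101(✓)  10-01(✓)  11-01(✓)  11-11(✓)  110-1(✓)  1101-(✓)  111-1(✓)
size-2^2 implicants → --101  -1-01(✓)  -1-11(✓)  -10-1(✓)  -101-  -11-1(✓)  0-1-1  01--1(✓)  010--  1--01  11--1(✓)
size-2^3 implicants → -1--1
Unchecked terms (primes): --101, -1--1, -101-, 0-000, 0-1-1, 010--, 1--01, 1-010
Minterm coverage:
  m0 ⊆ 0-000 [E]
  m5 ⊆ --101,0-1-1
  m7 ⊆ 0-1-1 [E]
  m8 ⊆ 0-000,010--
  m9 ⊆ -1--1,010--
  m10 ⊆ -101-,010--
  m11 ⊆ -1--1,-101-,010--
  m13 ⊆ --101,-1--1,0-1-1
  m15 ⊆ -1--1,0-1-1
  m17 ⊆ 1--01 [E]
  m18 ⊆ 1-010 [E]
  m21 ⊆ --101,1--01
  m25 ⊆ -1--1,1--01
  m26 ⊆ -101-,1-010
  m27 ⊆ -1--1,-101-
  m29 ⊆ --101,-1--1,1--01
  m31 ⊆ -1--1 [E]
E = {-1--1, 0-000, 0-1-1, 1--01, 1-010}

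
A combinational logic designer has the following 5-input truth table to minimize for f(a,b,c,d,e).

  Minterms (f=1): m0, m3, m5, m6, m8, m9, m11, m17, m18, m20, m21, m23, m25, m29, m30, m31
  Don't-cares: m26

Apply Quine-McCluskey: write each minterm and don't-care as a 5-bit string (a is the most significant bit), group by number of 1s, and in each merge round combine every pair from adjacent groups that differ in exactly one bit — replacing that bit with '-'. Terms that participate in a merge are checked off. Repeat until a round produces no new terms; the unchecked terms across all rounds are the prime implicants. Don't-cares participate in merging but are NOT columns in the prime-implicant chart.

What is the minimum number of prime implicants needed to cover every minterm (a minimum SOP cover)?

10

size-2^0 implicants → 00000(✓)  00011(✓)  00101(✓)  00110  01000(✓)  01001(✓)  01011(✓)  10001(✓)  10010(✓)  10100(✓)  10101(✓)  10111(✓)  11001(✓)  11010(✓)  11101(✓)  11110(✓)  11111(✓)
size-2^1 implicants → -0101  -1001  0-000  0-011  010-1  0100-  1-001(✓)  1-010  1-101(✓)  1-111(✓)  10-01(✓)  101-1(✓)  1010-  11-01(✓)  11-10  111-1(✓)  1111-
size-2^2 implicants → 1--01  1-1-1
Unchecked terms (primes): -0101, -1001, 0-000, 0-011, 00110, 010-1, 0100-, 1--01, 1-010, 1-1-1, 1010-, 11-10, 1111-
Minterm coverage:
  m0 ⊆ 0-000 [E]
  m3 ⊆ 0-011 [E]
  m5 ⊆ -0101 [E]
  m6 ⊆ 00110 [E]
  m8 ⊆ 0-000,0100-
  m9 ⊆ -1001,010-1,0100-
  m11 ⊆ 0-011,010-1
  m17 ⊆ 1--01 [E]
  m18 ⊆ 1-010 [E]
  m20 ⊆ 1010- [E]
  m21 ⊆ -0101,1--01,1-1-1,1010-
  m23 ⊆ 1-1-1 [E]
  m25 ⊆ -1001,1--01
  m29 ⊆ 1--01,1-1-1
  m30 ⊆ 11-10,1111-
  m31 ⊆ 1-1-1,1111-
E = {-0101, 0-000, 0-011, 00110, 1--01, 1-010, 1-1-1, 1010-}
Petrick residual → -1001, 11-10
Cover = b'cd'e + bc'd'e + a'c'd'e' + a'c'de + a'b'cde' + ad'e + ac'de' + ace + ab'cd' + abde'  |cover|=10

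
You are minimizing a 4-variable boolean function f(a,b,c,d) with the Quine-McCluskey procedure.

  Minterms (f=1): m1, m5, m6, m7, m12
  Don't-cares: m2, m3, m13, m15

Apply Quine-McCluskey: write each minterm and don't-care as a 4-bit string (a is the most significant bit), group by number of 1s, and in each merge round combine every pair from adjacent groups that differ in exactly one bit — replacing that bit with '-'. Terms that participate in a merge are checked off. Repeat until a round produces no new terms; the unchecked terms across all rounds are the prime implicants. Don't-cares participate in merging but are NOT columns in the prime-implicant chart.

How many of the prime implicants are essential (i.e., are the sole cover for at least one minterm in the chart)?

3

Round 0: 0001✓ 0010✓ 0011✓ 0101✓ 0110✓ 0111✓ 1100✓ 1101✓ 1111✓
Round 1: -101✓ -111✓ 0-01✓ 0-10✓ 0-11✓ 00-1✓ 001-✓ 01-1✓ 011-✓ 11-1✓ 110-
Round 2: -1-1 0--1 0-1-
PIs = {-1-1, 0--1, 0-1-, 110-}
Coverage chart:
  m1: 0--1 ←essential
  m5: -1-1,0--1
  m6: 0-1- ←essential
  m7: -1-1,0--1,0-1-
  m12: 110- ←essential
Essential: 0--1, 0-1-, 110-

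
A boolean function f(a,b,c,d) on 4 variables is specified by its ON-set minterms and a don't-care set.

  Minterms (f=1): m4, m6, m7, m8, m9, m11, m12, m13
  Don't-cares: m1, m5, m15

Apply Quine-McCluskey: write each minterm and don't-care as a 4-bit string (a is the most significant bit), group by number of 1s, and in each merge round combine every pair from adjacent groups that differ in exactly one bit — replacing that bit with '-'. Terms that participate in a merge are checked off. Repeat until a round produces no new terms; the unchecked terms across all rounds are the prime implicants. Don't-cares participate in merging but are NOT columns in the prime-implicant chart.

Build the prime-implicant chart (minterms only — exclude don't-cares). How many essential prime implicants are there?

size-2^0 implicants → 0001(✓)  0100(✓)  0101(✓)  0110(✓)  0111(✓)  1000(✓)  1001(✓)  1011(✓)  1100(✓)  1101(✓)  1111(✓)
size-2^1 implicants → -001(✓)  -100(✓)  -101(✓)  -111(✓)  0-01(✓)  01-0(✓)  01-1(✓)  010-(✓)  011-(✓)  1-00(✓)  1-01(✓)  1-11(✓)  10-1(✓)  100-(✓)  11-1(✓)  110-(✓)
size-2^2 implicants → --01  -1-1  -10-  01--  1--1  1-0-
Unchecked terms (primes): --01, -1-1, -10-, 01--, 1--1, 1-0-
Minterm coverage:
  m4 ⊆ -10-,01--
  m6 ⊆ 01-- [E]
  m7 ⊆ -1-1,01--
  m8 ⊆ 1-0- [E]
  m9 ⊆ --01,1--1,1-0-
  m11 ⊆ 1--1 [E]
  m12 ⊆ -10-,1-0-
  m13 ⊆ --01,-1-1,-10-,1--1,1-0-
E = {01--, 1--1, 1-0-}

3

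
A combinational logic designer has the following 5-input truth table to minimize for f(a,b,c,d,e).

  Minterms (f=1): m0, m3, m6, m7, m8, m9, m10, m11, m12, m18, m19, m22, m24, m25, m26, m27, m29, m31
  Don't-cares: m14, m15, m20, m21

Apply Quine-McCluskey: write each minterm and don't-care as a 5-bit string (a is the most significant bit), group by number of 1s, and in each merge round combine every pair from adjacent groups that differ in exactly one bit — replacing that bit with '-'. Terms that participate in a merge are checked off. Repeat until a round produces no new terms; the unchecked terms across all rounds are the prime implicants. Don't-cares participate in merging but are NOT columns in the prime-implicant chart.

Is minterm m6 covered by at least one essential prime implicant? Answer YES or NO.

[col 0] 00000*, 00011*, 00110*, 00111*, 01000*, 01001*, 01010*, 01011*, 01100*, 01110*, 01111*, 10010*, 10011*, 10100*, 10101*, 10110*, 11000*, 11001*, 11010*, 11011*, 11101*, 11111*
[col 1] -0011*, -0110, -1000*, -1001*, -1010*, -1011*, -1111*, 0-000, 0-011*, 0-110*, 0-111*, 00-11*, 0011-*, 01-00*, 01-10*, 01-11*, 010-0*, 010-1*, 0100-*, 0101-*, 011-0*, 0111-*, 1-010*, 1-011*, 1-101, 10-10, 1001-*, 101-0, 1010-, 11-01*, 11-11*, 110-0*, 110-1*, 1100-*, 1101-*, 111-1*
[col 2] --011, -1-11, -10-0*, -10-1*, -100-*, -101-*, 0--11, 0-11-, 01--0, 01-1-, 010--*, 1-01-, 11--1, 110--*
[col 3] -10--
Prime implicants: --011, -0110, -1-11, -10--, 0--11, 0-000, 0-11-, 01--0, 01-1-, 1-01-, 1-101, 10-10, 101-0, 1010-, 11--1
PI chart (minterm → PIs covering it):
  0 | 0-000  (sole → essential)
  3 | --011,0--11
  6 | -0110,0-11-
  7 | 0--11,0-11-
  8 | -10--,0-000,01--0
  9 | -10--  (sole → essential)
  10 | -10--,01--0,01-1-
  11 | --011,-1-11,-10--,0--11,01-1-
  12 | 01--0  (sole → essential)
  18 | 1-01-,10-10
  19 | --011,1-01-
  22 | -0110,10-10,101-0
  24 | -10--  (sole → essential)
  25 | -10--,11--1
  26 | -10--,1-01-
  27 | --011,-1-11,-10--,1-01-,11--1
  29 | 1-101,11--1
  31 | -1-11,11--1
Essential prime implicants: -10--, 0-000, 01--0

NO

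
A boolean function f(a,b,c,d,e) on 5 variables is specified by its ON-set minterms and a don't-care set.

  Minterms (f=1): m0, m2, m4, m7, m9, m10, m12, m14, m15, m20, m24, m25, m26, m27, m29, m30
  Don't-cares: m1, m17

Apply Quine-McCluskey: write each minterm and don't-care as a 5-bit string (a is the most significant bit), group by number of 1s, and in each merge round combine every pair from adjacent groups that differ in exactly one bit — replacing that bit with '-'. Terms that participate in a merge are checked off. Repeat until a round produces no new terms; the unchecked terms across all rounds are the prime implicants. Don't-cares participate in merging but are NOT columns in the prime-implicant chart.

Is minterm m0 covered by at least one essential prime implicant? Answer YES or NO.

size-2^0 implicants → 00000(✓)  00001(✓)  00010(✓)  00100(✓)  00111(✓)  01001(✓)  01010(✓)  01100(✓)  01110(✓)  01111(✓)  10001(✓)  10100(✓)  11000(✓)  11001(✓)  11010(✓)  11011(✓)  11101(✓)  11110(✓)
size-2^1 implicants → -0001(✓)  -0100  -1001(✓)  -1010(✓)  -1110(✓)  0-001(✓)  0-010  0-100  0-111  00-00  000-0  0000-  01-10(✓)  011-0  0111-  1-001(✓)  11-01  11-10(✓)  110-0(✓)  110-1(✓)  1100-(✓)  1101-(✓)
size-2^2 implicants → --001  -1-10  110--
Unchecked terms (primes): --001, -0100, -1-10, 0-010, 0-100, 0-111, 00-00, 000-0, 0000-, 011-0, 0111-, 11-01, 110--
Minterm coverage:
  m0 ⊆ 00-00,000-0,0000-
  m2 ⊆ 0-010,000-0
  m4 ⊆ -0100,0-100,00-00
  m7 ⊆ 0-111 [E]
  m9 ⊆ --001 [E]
  m10 ⊆ -1-10,0-010
  m12 ⊆ 0-100,011-0
  m14 ⊆ -1-10,011-0,0111-
  m15 ⊆ 0-111,0111-
  m20 ⊆ -0100 [E]
  m24 ⊆ 110-- [E]
  m25 ⊆ --001,11-01,110--
  m26 ⊆ -1-10,110--
  m27 ⊆ 110-- [E]
  m29 ⊆ 11-01 [E]
  m30 ⊆ -1-10 [E]
E = {--001, -0100, -1-10, 0-111, 11-01, 110--}

NO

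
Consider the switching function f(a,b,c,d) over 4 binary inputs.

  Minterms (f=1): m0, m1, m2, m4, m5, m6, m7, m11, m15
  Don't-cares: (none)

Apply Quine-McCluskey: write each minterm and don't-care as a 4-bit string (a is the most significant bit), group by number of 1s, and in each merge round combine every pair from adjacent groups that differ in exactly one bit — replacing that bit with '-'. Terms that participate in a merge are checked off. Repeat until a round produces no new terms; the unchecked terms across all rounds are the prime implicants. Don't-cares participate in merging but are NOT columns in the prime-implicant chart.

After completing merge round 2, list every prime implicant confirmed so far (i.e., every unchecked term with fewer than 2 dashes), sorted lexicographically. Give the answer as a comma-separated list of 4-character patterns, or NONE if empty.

-111, 1-11

[col 0] 0000*, 0001*, 0010*, 0100*, 0101*, 0110*, 0111*, 1011*, 1111*
[col 1] -111, 0-00*, 0-01*, 0-10*, 00-0*, 000-*, 01-0*, 01-1*, 010-*, 011-*, 1-11
[col 2] 0--0, 0-0-, 01--
Prime implicants: -111, 0--0, 0-0-, 01--, 1-11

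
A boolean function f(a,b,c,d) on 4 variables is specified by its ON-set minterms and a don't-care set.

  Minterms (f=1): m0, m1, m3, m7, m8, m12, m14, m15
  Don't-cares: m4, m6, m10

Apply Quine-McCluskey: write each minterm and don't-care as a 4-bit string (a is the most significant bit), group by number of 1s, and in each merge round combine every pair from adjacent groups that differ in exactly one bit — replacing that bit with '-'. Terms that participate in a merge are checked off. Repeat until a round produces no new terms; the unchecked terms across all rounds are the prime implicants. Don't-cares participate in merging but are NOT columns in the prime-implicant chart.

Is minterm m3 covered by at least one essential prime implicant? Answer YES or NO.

[col 0] 0000*, 0001*, 0011*, 0100*, 0110*, 0111*, 1000*, 1010*, 1100*, 1110*, 1111*
[col 1] -000*, -100*, -110*, -111*, 0-00*, 0-11, 00-1, 000-, 01-0*, 011-*, 1-00*, 1-10*, 10-0*, 11-0*, 111-*
[col 2] --00, -1-0, -11-, 1--0
Prime implicants: --00, -1-0, -11-, 0-11, 00-1, 000-, 1--0
PI chart (minterm → PIs covering it):
  0 | --00,000-
  1 | 00-1,000-
  3 | 0-11,00-1
  7 | -11-,0-11
  8 | --00,1--0
  12 | --00,-1-0,1--0
  14 | -1-0,-11-,1--0
  15 | -11-  (sole → essential)
Essential prime implicants: -11-

NO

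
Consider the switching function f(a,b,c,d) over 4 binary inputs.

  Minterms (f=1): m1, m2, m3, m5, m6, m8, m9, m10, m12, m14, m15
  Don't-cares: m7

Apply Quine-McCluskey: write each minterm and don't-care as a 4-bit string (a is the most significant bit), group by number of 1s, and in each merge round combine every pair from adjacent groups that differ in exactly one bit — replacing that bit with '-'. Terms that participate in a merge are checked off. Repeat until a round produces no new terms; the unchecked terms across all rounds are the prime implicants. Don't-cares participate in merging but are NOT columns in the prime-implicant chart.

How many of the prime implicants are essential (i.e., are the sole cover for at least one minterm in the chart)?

size-2^0 implicants → 0001(✓)  0010(✓)  0011(✓)  0101(✓)  0110(✓)  0111(✓)  1000(✓)  1001(✓)  1010(✓)  1100(✓)  1110(✓)  1111(✓)
size-2^1 implicants → -001  -010(✓)  -110(✓)  -111(✓)  0-01(✓)  0-10(✓)  0-11(✓)  00-1(✓)  001-(✓)  01-1(✓)  011-(✓)  1-00(✓)  1-10(✓)  10-0(✓)  100-  11-0(✓)  111-(✓)
size-2^2 implicants → --10  -11-  0--1  0-1-  1--0
Unchecked terms (primes): --10, -001, -11-, 0--1, 0-1-, 1--0, 100-
Minterm coverage:
  m1 ⊆ -001,0--1
  m2 ⊆ --10,0-1-
  m3 ⊆ 0--1,0-1-
  m5 ⊆ 0--1 [E]
  m6 ⊆ --10,-11-,0-1-
  m8 ⊆ 1--0,100-
  m9 ⊆ -001,100-
  m10 ⊆ --10,1--0
  m12 ⊆ 1--0 [E]
  m14 ⊆ --10,-11-,1--0
  m15 ⊆ -11- [E]
E = {-11-, 0--1, 1--0}

3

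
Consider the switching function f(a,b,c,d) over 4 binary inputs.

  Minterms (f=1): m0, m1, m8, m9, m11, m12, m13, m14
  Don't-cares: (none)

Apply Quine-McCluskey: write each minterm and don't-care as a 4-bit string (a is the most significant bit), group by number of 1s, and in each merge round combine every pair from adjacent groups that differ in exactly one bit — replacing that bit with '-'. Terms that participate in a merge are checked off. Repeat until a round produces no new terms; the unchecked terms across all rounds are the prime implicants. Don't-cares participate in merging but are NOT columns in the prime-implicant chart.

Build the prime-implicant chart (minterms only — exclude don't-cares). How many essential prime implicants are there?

4

Round 0: 0000✓ 0001✓ 1000✓ 1001✓ 1011✓ 1100✓ 1101✓ 1110✓
Round 1: -000✓ -001✓ 000-✓ 1-00✓ 1-01✓ 10-1 100-✓ 11-0 110-✓
Round 2: -00- 1-0-
PIs = {-00-, 1-0-, 10-1, 11-0}
Coverage chart:
  m0: -00- ←essential
  m1: -00- ←essential
  m8: -00-,1-0-
  m9: -00-,1-0-,10-1
  m11: 10-1 ←essential
  m12: 1-0-,11-0
  m13: 1-0- ←essential
  m14: 11-0 ←essential
Essential: -00-, 1-0-, 10-1, 11-0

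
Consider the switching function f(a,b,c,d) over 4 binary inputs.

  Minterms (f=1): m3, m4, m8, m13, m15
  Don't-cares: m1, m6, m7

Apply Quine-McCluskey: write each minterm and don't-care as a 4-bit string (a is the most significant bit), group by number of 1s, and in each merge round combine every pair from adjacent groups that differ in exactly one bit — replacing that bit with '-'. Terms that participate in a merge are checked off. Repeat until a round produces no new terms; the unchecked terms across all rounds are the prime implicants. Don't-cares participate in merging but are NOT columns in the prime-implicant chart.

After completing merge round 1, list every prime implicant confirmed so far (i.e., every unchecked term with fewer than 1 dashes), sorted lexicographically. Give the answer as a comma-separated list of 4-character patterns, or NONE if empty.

Round 0: 0001✓ 0011✓ 0100✓ 0110✓ 0111✓ 1000 1101✓ 1111✓
Round 1: -111 0-11 00-1 01-0 011- 11-1
PIs = {-111, 0-11, 00-1, 01-0, 011-, 1000, 11-1}

1000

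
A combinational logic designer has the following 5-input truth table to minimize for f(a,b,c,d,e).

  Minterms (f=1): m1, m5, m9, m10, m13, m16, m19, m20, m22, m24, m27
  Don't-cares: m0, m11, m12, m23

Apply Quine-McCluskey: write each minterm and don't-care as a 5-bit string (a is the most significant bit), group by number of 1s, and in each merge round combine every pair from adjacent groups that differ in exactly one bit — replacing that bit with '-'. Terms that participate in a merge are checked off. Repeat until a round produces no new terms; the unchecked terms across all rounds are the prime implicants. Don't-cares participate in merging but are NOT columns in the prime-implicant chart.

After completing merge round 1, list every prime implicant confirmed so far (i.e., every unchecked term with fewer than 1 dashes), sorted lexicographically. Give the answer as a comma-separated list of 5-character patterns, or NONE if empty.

NONE

size-2^0 implicants → 00000(✓)  00001(✓)  00101(✓)  01001(✓)  01010(✓)  01011(✓)  01100(✓)  01101(✓)  10000(✓)  10011(✓)  10100(✓)  10110(✓)  10111(✓)  11000(✓)  11011(✓)
size-2^1 implicants → -0000  -1011  0-001(✓)  0-101(✓)  00-01(✓)  0000-  01-01(✓)  010-1  0101-  0110-  1-000  1-011  10-00  10-11  101-0  1011-
size-2^2 implicants → 0--01
Unchecked terms (primes): -0000, -1011, 0--01, 0000-, 010-1, 0101-, 0110-, 1-000, 1-011, 10-00, 10-11, 101-0, 1011-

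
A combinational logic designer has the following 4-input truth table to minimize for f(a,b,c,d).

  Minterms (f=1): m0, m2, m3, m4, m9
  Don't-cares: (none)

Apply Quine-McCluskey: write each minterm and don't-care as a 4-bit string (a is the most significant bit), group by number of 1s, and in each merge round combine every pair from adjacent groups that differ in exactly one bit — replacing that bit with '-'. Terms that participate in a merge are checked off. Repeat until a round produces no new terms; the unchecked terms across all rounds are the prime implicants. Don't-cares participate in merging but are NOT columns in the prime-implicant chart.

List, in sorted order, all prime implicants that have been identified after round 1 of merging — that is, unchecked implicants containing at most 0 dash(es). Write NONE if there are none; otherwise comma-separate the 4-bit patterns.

1001

Round 0: 0000✓ 0010✓ 0011✓ 0100✓ 1001
Round 1: 0-00 00-0 001-
PIs = {0-00, 00-0, 001-, 1001}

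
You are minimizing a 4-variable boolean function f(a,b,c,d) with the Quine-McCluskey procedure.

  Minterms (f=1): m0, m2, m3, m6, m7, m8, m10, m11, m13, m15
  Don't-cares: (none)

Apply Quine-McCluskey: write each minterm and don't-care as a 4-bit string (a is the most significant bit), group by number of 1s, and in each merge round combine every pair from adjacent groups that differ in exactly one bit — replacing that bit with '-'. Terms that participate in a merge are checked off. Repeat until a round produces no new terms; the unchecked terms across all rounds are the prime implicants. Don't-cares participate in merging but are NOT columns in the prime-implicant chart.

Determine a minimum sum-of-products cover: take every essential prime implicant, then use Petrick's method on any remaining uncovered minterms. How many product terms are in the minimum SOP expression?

[col 0] 0000*, 0010*, 0011*, 0110*, 0111*, 1000*, 1010*, 1011*, 1101*, 1111*
[col 1] -000*, -010*, -011*, -111*, 0-10*, 0-11*, 00-0*, 001-*, 011-*, 1-11*, 10-0*, 101-*, 11-1
[col 2] --11, -0-0, -01-, 0-1-
Prime implicants: --11, -0-0, -01-, 0-1-, 11-1
PI chart (minterm → PIs covering it):
  0 | -0-0  (sole → essential)
  2 | -0-0,-01-,0-1-
  3 | --11,-01-,0-1-
  6 | 0-1-  (sole → essential)
  7 | --11,0-1-
  8 | -0-0  (sole → essential)
  10 | -0-0,-01-
  11 | --11,-01-
  13 | 11-1  (sole → essential)
  15 | --11,11-1
Essential prime implicants: -0-0, 0-1-, 11-1
Petrick residual → --11
Minimum SOP uses 4 PIs: cd + b'd' + a'c + abd

4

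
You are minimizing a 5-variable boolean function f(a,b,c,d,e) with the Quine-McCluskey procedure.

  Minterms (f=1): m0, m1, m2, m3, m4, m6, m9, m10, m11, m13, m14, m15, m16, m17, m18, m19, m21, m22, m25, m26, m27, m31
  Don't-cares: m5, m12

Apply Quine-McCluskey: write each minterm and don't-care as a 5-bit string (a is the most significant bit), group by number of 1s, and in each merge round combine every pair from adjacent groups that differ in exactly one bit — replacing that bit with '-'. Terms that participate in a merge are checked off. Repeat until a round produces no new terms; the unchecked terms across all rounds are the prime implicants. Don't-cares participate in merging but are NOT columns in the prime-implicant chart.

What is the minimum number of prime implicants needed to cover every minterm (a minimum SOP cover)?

size-2^0 implicants → 00000(✓)  00001(✓)  00010(✓)  00011(✓)  00100(✓)  00101(✓)  00110(✓)  01001(✓)  01010(✓)  01011(✓)  01100(✓)  01101(✓)  01110(✓)  01111(✓)  10000(✓)  10001(✓)  10010(✓)  10011(✓)  10101(✓)  10110(✓)  11001(✓)  11010(✓)  11011(✓)  11111(✓)
size-2^1 implicants → -0000(✓)  -0001(✓)  -0010(✓)  -0011(✓)  -0101(✓)  -0110(✓)  -1001(✓)  -1010(✓)  -1011(✓)  -1111(✓)  0-001(✓)  0-010(✓)  0-011(✓)  0-100(✓)  0-101(✓)  0-110(✓)  00-00(✓)  00-01(✓)  00-10(✓)  000-0(✓)  000-1(✓)  0000-(✓)  0001-(✓)  001-0(✓)  0010-(✓)  01-01(✓)  01-10(✓)  01-11(✓)  010-1(✓)  0101-(✓)  011-0(✓)  011-1(✓)  0110-(✓)  0111-(✓)  1-001(✓)  1-010(✓)  1-011(✓)  10-01(✓)  10-10(✓)  100-0(✓)  100-1(✓)  1000-(✓)  1001-(✓)  11-11(✓)  110-1(✓)  1101-(✓)
size-2^2 implicants → --001(✓)  --010(✓)  --011(✓)  -0-01  -0-10  -00-0(✓)  -00-1(✓)  -000-(✓)  -001-(✓)  -1-11  -10-1(✓)  -101-(✓)  0--01  0--10  0-0-1(✓)  0-01-(✓)  0-1-0  0-10-  00--0  00-0-  000--(✓)  01--1  01-1-  011--  1-0-1(✓)  1-01-(✓)  100--(✓)
size-2^3 implicants → --0-1  --01-  -00--
Unchecked terms (primes): --0-1, --01-, -0-01, -0-10, -00--, -1-11, 0--01, 0--10, 0-1-0, 0-10-, 00--0, 00-0-, 01--1, 01-1-, 011--
Minterm coverage:
  m0 ⊆ -00--,00--0,00-0-
  m1 ⊆ --0-1,-0-01,-00--,0--01,00-0-
  m2 ⊆ --01-,-0-10,-00--,0--10,00--0
  m3 ⊆ --0-1,--01-,-00--
  m4 ⊆ 0-1-0,0-10-,00--0,00-0-
  m6 ⊆ -0-10,0--10,0-1-0,00--0
  m9 ⊆ --0-1,0--01,01--1
  m10 ⊆ --01-,0--10,01-1-
  m11 ⊆ --0-1,--01-,-1-11,01--1,01-1-
  m13 ⊆ 0--01,0-10-,01--1,011--
  m14 ⊆ 0--10,0-1-0,01-1-,011--
  m15 ⊆ -1-11,01--1,01-1-,011--
  m16 ⊆ -00-- [E]
  m17 ⊆ --0-1,-0-01,-00--
  m18 ⊆ --01-,-0-10,-00--
  m19 ⊆ --0-1,--01-,-00--
  m21 ⊆ -0-01 [E]
  m22 ⊆ -0-10 [E]
  m25 ⊆ --0-1 [E]
  m26 ⊆ --01- [E]
  m27 ⊆ --0-1,--01-,-1-11
  m31 ⊆ -1-11 [E]
E = {--0-1, --01-, -0-01, -0-10, -00--, -1-11}
Petrick residual → 0--01, 0-1-0
Cover = c'e + c'd + b'd'e + b'de' + b'c' + bde + a'd'e + a'ce'  |cover|=8

8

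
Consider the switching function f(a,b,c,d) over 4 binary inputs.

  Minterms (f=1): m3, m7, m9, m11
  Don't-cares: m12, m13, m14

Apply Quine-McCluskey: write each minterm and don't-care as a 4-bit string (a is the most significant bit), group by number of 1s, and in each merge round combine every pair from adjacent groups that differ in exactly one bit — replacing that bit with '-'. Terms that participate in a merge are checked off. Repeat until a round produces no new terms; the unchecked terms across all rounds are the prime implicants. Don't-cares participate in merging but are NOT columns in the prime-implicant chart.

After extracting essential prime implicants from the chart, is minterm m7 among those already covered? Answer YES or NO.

size-2^0 implicants → 0011(✓)  0111(✓)  1001(✓)  1011(✓)  1100(✓)  1101(✓)  1110(✓)
size-2^1 implicants → -011  0-11  1-01  10-1  11-0  110-
Unchecked terms (primes): -011, 0-11, 1-01, 10-1, 11-0, 110-
Minterm coverage:
  m3 ⊆ -011,0-11
  m7 ⊆ 0-11 [E]
  m9 ⊆ 1-01,10-1
  m11 ⊆ -011,10-1
E = {0-11}

YES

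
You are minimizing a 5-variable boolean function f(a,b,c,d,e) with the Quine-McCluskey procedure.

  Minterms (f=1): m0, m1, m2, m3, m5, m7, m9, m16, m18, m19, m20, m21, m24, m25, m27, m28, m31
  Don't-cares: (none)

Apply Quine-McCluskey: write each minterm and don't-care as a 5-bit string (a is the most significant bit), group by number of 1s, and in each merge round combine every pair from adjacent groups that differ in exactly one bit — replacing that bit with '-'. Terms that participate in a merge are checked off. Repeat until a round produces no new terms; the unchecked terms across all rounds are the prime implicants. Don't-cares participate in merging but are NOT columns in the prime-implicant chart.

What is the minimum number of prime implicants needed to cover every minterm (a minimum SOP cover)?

7

Round 0: 00000✓ 00001✓ 00010✓ 00011✓ 00101✓ 00111✓ 01001✓ 10000✓ 10010✓ 10011✓ 10100✓ 10101✓ 11000✓ 11001✓ 11011✓ 11100✓ 11111✓
Round 1: -0000✓ -0010✓ -0011✓ -0101 -1001 0-001 00-01✓ 00-11✓ 000-0✓ 000-1✓ 0000-✓ 0001-✓ 001-1✓ 1-000✓ 1-011 1-100✓ 10-00✓ 100-0✓ 1001-✓ 1010- 11-00✓ 11-11 110-1 1100-
Round 2: -00-0 -001- 00--1 000-- 1--00
PIs = {-00-0, -001-, -0101, -1001, 0-001, 00--1, 000--, 1--00, 1-011, 1010-, 11-11, 110-1, 1100-}
Coverage chart:
  m0: -00-0,000--
  m1: 0-001,00--1,000--
  m2: -00-0,-001-,000--
  m3: -001-,00--1,000--
  m5: -0101,00--1
  m7: 00--1 ←essential
  m9: -1001,0-001
  m16: -00-0,1--00
  m18: -00-0,-001-
  m19: -001-,1-011
  m20: 1--00,1010-
  m21: -0101,1010-
  m24: 1--00,1100-
  m25: -1001,110-1,1100-
  m27: 1-011,11-11,110-1
  m28: 1--00 ←essential
  m31: 11-11 ←essential
Essential: 00--1, 1--00, 11-11
Petrick residual → -00-0, -001-, -0101, -1001
Min cover (7 terms): b'c'e' + b'c'd + b'cd'e + bc'd'e + a'b'e + ad'e' + abde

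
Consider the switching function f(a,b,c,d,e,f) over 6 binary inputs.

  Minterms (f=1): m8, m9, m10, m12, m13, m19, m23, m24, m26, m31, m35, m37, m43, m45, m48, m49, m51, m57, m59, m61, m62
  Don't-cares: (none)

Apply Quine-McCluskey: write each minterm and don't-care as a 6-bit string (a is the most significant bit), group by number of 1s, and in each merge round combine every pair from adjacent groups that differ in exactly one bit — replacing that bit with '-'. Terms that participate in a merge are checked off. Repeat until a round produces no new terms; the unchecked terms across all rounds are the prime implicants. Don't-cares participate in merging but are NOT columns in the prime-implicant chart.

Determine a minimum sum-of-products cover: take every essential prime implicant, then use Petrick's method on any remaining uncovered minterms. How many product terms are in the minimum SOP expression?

9

[col 0] 001000*, 001001*, 001010*, 001100*, 001101*, 010011*, 010111*, 011000*, 011010*, 011111*, 100011*, 100101*, 101011*, 101101*, 110000*, 110001*, 110011*, 111001*, 111011*, 111101*, 111110
[col 1] -01101, -10011, 0-1000*, 0-1010*, 001-00*, 001-01*, 0010-0*, 00100-*, 00110-*, 01-111, 010-11, 0110-0*, 1-0011*, 1-1011*, 1-1101, 10-011*, 10-101, 11-001*, 11-011*, 1100-1*, 11000-, 111-01, 1110-1*
[col 2] 0-10-0, 001-0-, 1--011, 11-0-1
Prime implicants: -01101, -10011, 0-10-0, 001-0-, 01-111, 010-11, 1--011, 1-1101, 10-101, 11-0-1, 11000-, 111-01, 111110
PI chart (minterm → PIs covering it):
  8 | 0-10-0,001-0-
  9 | 001-0-  (sole → essential)
  10 | 0-10-0  (sole → essential)
  12 | 001-0-  (sole → essential)
  13 | -01101,001-0-
  19 | -10011,010-11
  23 | 01-111,010-11
  24 | 0-10-0  (sole → essential)
  26 | 0-10-0  (sole → essential)
  31 | 01-111  (sole → essential)
  35 | 1--011  (sole → essential)
  37 | 10-101  (sole → essential)
  43 | 1--011  (sole → essential)
  45 | -01101,1-1101,10-101
  48 | 11000-  (sole → essential)
  49 | 11-0-1,11000-
  51 | -10011,1--011,11-0-1
  57 | 11-0-1,111-01
  59 | 1--011,11-0-1
  61 | 1-1101,111-01
  62 | 111110  (sole → essential)
Essential prime implicants: 0-10-0, 001-0-, 01-111, 1--011, 10-101, 11000-, 111110
Petrick residual → -10011, 111-01
Minimum SOP uses 9 PIs: bc'd'ef + a'cd'f' + a'b'ce' + a'bdef + ad'ef + ab'de'f + abc'd'e' + abce'f + abcdef'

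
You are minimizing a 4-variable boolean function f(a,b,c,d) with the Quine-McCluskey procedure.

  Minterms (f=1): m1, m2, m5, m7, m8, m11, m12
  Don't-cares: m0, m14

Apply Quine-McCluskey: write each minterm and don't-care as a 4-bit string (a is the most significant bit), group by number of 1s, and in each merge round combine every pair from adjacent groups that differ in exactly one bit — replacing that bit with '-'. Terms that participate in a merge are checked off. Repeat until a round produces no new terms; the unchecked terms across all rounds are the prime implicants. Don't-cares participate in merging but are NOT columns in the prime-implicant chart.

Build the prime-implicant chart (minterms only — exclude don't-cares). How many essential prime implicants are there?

3

[col 0] 0000*, 0001*, 0010*, 0101*, 0111*, 1000*, 1011, 1100*, 1110*
[col 1] -000, 0-01, 00-0, 000-, 01-1, 1-00, 11-0
Prime implicants: -000, 0-01, 00-0, 000-, 01-1, 1-00, 1011, 11-0
PI chart (minterm → PIs covering it):
  1 | 0-01,000-
  2 | 00-0  (sole → essential)
  5 | 0-01,01-1
  7 | 01-1  (sole → essential)
  8 | -000,1-00
  11 | 1011  (sole → essential)
  12 | 1-00,11-0
Essential prime implicants: 00-0, 01-1, 1011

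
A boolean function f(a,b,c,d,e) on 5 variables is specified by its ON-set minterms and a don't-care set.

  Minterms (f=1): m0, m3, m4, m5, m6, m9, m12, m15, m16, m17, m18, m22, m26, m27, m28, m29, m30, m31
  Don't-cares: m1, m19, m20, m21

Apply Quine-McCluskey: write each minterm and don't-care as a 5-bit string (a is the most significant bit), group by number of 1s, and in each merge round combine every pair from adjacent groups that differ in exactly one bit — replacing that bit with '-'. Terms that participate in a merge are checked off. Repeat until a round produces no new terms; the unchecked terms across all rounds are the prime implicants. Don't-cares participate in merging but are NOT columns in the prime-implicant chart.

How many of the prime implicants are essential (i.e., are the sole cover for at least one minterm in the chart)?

6

Round 0: 00000✓ 00001✓ 00011✓ 00100✓ 00101✓ 00110✓ 01001✓ 01100✓ 01111✓ 10000✓ 10001✓ 10010✓ 10011✓ 10100✓ 10101✓ 10110✓ 11010✓ 11011✓ 11100✓ 11101✓ 11110✓ 11111✓
Round 1: -0000✓ -0001✓ -0011✓ -0100✓ -0101✓ -0110✓ -1100✓ -1111 0-001 0-100✓ 00-00✓ 00-01✓ 000-1✓ 0000-✓ 001-0✓ 0010-✓ 1-010✓ 1-011✓ 1-100✓ 1-101✓ 1-110✓ 10-00✓ 10-01✓ 10-10✓ 100-0✓ 100-1✓ 1000-✓ 1001-✓ 101-0✓ 1010-✓ 11-10✓ 11-11✓ 1101-✓ 111-0✓ 111-1✓ 1110-✓ 1111-✓
Round 2: --100 -0-00✓ -0-01✓ -00-1 -000-✓ -01-0 -010-✓ 00-0-✓ 1--10 1-01- 1-1-0 1-10- 10--0 10-0-✓ 100-- 11-1- 111--
Round 3: -0-0-
PIs = {--100, -0-0-, -00-1, -01-0, -1111, 0-001, 1--10, 1-01-, 1-1-0, 1-10-, 10--0, 100--, 11-1-, 111--}
Coverage chart:
  m0: -0-0- ←essential
  m3: -00-1 ←essential
  m4: --100,-0-0-,-01-0
  m5: -0-0- ←essential
  m6: -01-0 ←essential
  m9: 0-001 ←essential
  m12: --100 ←essential
  m15: -1111 ←essential
  m16: -0-0-,10--0,100--
  m17: -0-0-,-00-1,100--
  m18: 1--10,1-01-,10--0,100--
  m22: -01-0,1--10,1-1-0,10--0
  m26: 1--10,1-01-,11-1-
  m27: 1-01-,11-1-
  m28: --100,1-1-0,1-10-,111--
  m29: 1-10-,111--
  m30: 1--10,1-1-0,11-1-,111--
  m31: -1111,11-1-,111--
Essential: --100, -0-0-, -00-1, -01-0, -1111, 0-001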